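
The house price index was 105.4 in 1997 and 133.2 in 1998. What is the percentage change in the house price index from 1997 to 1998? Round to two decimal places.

Change = (133.2 − 105.4) / 105.4 × 100
       = 27.8 / 105.4 × 100 = 26.3757%

26.38%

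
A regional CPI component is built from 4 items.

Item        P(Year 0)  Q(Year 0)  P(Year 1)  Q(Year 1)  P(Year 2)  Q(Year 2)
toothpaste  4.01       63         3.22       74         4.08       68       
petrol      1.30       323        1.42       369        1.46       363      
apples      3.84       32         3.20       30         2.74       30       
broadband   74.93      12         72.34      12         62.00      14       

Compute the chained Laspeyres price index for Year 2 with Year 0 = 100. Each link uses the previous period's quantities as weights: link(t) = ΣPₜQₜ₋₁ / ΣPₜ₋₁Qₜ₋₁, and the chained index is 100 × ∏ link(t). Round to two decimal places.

92.99

Link Year 0→Year 1:
ΣP(Year 1)Q(Year 0) = 3.22×63 + 1.42×323 + 3.20×32 + 72.34×12 = 202.86 + 458.66 + 102.4 + 868.08 = 1632
ΣP(Year 0)Q(Year 0) = 4.01×63 + 1.30×323 + 3.84×32 + 74.93×12 = 252.63 + 419.9 + 122.88 + 899.16 = 1694.57
link = 1632/1694.57 = 0.963076
Link Year 1→Year 2:
ΣP(Year 2)Q(Year 1) = 4.08×74 + 1.46×369 + 2.74×30 + 62.00×12 = 301.92 + 538.74 + 82.2 + 744 = 1666.86
ΣP(Year 1)Q(Year 1) = 3.22×74 + 1.42×369 + 3.20×30 + 72.34×12 = 238.28 + 523.98 + 96 + 868.08 = 1726.34
link = 1666.86/1726.34 = 0.965546
Chained index = 100 × 0.963076 × 0.965546 = 92.9894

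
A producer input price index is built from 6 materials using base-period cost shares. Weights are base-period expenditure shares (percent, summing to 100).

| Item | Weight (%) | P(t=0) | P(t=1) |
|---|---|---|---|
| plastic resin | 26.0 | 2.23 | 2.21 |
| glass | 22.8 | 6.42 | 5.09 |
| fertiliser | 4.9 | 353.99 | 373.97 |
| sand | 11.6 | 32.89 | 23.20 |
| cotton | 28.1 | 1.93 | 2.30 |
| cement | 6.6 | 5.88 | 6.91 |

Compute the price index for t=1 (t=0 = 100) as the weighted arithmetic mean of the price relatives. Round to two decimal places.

plastic resin: 26.0 × (2.21/2.23) = 26.0 × 0.991031 = 25.7668
glass: 22.8 × (5.09/6.42) = 22.8 × 0.792835 = 18.0766
fertiliser: 4.9 × (373.97/353.99) = 4.9 × 1.056442 = 5.1766
sand: 11.6 × (23.20/32.89) = 11.6 × 0.705382 = 8.1824
cotton: 28.1 × (2.30/1.93) = 28.1 × 1.191710 = 33.4870
cement: 6.6 × (6.91/5.88) = 6.6 × 1.175170 = 7.7561
Index = Σ wᵢ·(p₁ᵢ/p₀ᵢ) = 25.7668 + 18.0766 + 5.1766 + 8.1824 + 33.4870 + 7.7561 = 98.4456

98.45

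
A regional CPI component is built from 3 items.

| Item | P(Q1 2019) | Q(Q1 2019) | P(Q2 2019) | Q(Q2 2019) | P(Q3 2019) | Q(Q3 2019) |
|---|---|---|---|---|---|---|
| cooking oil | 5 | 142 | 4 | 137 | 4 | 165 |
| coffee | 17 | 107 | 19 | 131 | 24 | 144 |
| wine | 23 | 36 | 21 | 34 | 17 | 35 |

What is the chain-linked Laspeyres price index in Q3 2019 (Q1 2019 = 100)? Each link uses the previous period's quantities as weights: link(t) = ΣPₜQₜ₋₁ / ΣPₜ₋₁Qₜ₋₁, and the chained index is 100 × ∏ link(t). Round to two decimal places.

Link Q1 2019→Q2 2019:
ΣP(Q2 2019)Q(Q1 2019) = 4×142 + 19×107 + 21×36 = 568 + 2033 + 756 = 3357
ΣP(Q1 2019)Q(Q1 2019) = 5×142 + 17×107 + 23×36 = 710 + 1819 + 828 = 3357
link = 3357/3357 = 1.000000
Link Q2 2019→Q3 2019:
ΣP(Q3 2019)Q(Q2 2019) = 4×137 + 24×131 + 17×34 = 548 + 3144 + 578 = 4270
ΣP(Q2 2019)Q(Q2 2019) = 4×137 + 19×131 + 21×34 = 548 + 2489 + 714 = 3751
link = 4270/3751 = 1.138363
Chained index = 100 × 1.000000 × 1.138363 = 113.8363

113.84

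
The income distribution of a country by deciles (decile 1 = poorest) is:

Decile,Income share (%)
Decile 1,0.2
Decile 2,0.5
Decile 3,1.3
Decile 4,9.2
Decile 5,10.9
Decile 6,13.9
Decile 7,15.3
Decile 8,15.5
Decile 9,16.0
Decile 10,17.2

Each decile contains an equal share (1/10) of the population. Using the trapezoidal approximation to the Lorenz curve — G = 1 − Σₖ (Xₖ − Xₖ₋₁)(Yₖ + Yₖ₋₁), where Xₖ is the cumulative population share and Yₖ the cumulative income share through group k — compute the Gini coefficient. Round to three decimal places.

0.354

Cumulative income shares Yₖ: 0.0020, 0.0070, 0.0200, 0.1120, 0.2210, 0.3600, 0.5130, 0.6680, 0.8280, 1.0000
Σ (Xₖ−Xₖ₋₁)(Yₖ+Yₖ₋₁) = (1/10)(0.0020+0.0000) + (1/10)(0.0070+0.0020) + (1/10)(0.0200+0.0070) + (1/10)(0.1120+0.0200) + (1/10)(0.2210+0.1120) + (1/10)(0.3600+0.2210) + (1/10)(0.5130+0.3600) + (1/10)(0.6680+0.5130) + (1/10)(0.8280+0.6680) + (1/10)(1.0000+0.8280)
  = 0.0002 + 0.0009 + 0.0027 + 0.0132 + 0.0333 + 0.0581 + 0.0873 + 0.1181 + 0.1496 + 0.1828 = 0.6462
G = 1 − 0.6462 = 0.3538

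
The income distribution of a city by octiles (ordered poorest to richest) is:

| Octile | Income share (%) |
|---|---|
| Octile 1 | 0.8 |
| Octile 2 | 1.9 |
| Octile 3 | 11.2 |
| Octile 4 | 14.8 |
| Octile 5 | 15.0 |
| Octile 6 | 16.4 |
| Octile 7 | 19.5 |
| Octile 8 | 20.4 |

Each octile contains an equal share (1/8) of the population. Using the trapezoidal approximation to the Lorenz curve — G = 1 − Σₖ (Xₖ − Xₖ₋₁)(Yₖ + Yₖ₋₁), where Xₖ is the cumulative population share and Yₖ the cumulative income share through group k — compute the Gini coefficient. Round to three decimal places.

Cumulative income shares Yₖ: 0.0080, 0.0270, 0.1390, 0.2870, 0.4370, 0.6010, 0.7960, 1.0000
Σ (Xₖ−Xₖ₋₁)(Yₖ+Yₖ₋₁) = (1/8)(0.0080+0.0000) + (1/8)(0.0270+0.0080) + (1/8)(0.1390+0.0270) + (1/8)(0.2870+0.1390) + (1/8)(0.4370+0.2870) + (1/8)(0.6010+0.4370) + (1/8)(0.7960+0.6010) + (1/8)(1.0000+0.7960)
  = 0.0010 + 0.0044 + 0.0207 + 0.0533 + 0.0905 + 0.1298 + 0.1746 + 0.2245 = 0.6987
G = 1 − 0.6987 = 0.3013

0.301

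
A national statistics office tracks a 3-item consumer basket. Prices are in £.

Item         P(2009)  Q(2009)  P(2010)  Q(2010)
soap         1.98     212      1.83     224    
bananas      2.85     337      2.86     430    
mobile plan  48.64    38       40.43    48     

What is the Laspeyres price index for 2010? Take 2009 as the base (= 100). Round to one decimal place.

Laspeyres price index uses base-period quantities as weights.
ΣP(2010)·Q(2009) = 1.83×212 + 2.86×337 + 40.43×38 = 387.96 + 963.82 + 1536.34 = 2888.12
ΣP(2009)·Q(2009) = 1.98×212 + 2.85×337 + 48.64×38 = 419.76 + 960.45 + 1848.32 = 3228.53
Index = 2888.12 / 3228.53 × 100 = 89.4562

89.5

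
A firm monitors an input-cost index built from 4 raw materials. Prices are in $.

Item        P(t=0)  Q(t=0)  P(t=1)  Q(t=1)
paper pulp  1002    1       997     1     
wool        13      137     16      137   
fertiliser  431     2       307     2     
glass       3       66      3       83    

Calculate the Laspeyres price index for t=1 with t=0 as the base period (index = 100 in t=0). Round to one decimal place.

Laspeyres price index uses base-period quantities as weights.
ΣP(t=1)·Q(t=0) = 997×1 + 16×137 + 307×2 + 3×66 = 997 + 2192 + 614 + 198 = 4001
ΣP(t=0)·Q(t=0) = 1002×1 + 13×137 + 431×2 + 3×66 = 1002 + 1781 + 862 + 198 = 3843
Index = 4001 / 3843 × 100 = 104.1114

104.1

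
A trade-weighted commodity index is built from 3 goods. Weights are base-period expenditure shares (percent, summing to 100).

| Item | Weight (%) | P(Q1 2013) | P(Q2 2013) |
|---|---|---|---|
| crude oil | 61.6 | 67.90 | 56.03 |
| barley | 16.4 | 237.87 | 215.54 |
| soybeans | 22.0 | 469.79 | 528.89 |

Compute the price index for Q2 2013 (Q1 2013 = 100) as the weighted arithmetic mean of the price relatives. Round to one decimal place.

90.5

crude oil: 61.6 × (56.03/67.90) = 61.6 × 0.825184 = 50.8313
barley: 16.4 × (215.54/237.87) = 16.4 × 0.906125 = 14.8605
soybeans: 22.0 × (528.89/469.79) = 22.0 × 1.125801 = 24.7676
Index = Σ wᵢ·(p₁ᵢ/p₀ᵢ) = 50.8313 + 14.8605 + 24.7676 = 90.4594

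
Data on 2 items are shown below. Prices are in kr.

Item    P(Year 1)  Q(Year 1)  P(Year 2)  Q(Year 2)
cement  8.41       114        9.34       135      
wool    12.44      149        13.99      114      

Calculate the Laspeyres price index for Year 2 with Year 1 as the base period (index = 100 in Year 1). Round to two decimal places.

Laspeyres price index uses base-period quantities as weights.
ΣP(Year 2)·Q(Year 1) = 9.34×114 + 13.99×149 = 1064.76 + 2084.51 = 3149.27
ΣP(Year 1)·Q(Year 1) = 8.41×114 + 12.44×149 = 958.74 + 1853.56 = 2812.3
Index = 3149.27 / 2812.3 × 100 = 111.9820

111.98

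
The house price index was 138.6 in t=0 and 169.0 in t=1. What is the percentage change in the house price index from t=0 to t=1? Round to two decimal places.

Change = (169.0 − 138.6) / 138.6 × 100
       = 30.4 / 138.6 × 100 = 21.9336%

21.93%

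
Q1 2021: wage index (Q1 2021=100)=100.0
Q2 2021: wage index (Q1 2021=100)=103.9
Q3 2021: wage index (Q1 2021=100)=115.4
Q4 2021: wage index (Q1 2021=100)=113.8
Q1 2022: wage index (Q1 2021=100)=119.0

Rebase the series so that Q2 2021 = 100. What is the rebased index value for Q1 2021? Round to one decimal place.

96.2

Rebased(Q1 2021) = 100.0 / 103.9 × 100 = 96.2464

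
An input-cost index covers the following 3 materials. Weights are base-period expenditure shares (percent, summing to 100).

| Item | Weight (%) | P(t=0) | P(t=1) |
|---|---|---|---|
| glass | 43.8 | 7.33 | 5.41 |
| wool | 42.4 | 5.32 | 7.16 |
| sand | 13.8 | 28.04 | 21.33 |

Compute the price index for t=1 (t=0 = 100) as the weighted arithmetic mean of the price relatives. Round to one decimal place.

99.9

glass: 43.8 × (5.41/7.33) = 43.8 × 0.738063 = 32.3271
wool: 42.4 × (7.16/5.32) = 42.4 × 1.345865 = 57.0647
sand: 13.8 × (21.33/28.04) = 13.8 × 0.760699 = 10.4976
Index = Σ wᵢ·(p₁ᵢ/p₀ᵢ) = 32.3271 + 57.0647 + 10.4976 = 99.8895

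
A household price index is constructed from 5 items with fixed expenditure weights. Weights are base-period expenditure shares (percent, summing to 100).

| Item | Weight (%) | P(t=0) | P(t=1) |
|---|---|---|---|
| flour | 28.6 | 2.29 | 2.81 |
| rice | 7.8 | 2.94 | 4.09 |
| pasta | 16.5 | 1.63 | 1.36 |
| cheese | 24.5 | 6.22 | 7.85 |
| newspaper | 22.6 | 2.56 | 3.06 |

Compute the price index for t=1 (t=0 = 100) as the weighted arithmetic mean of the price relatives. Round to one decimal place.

flour: 28.6 × (2.81/2.29) = 28.6 × 1.227074 = 35.0943
rice: 7.8 × (4.09/2.94) = 7.8 × 1.391156 = 10.8510
pasta: 16.5 × (1.36/1.63) = 16.5 × 0.834356 = 13.7669
cheese: 24.5 × (7.85/6.22) = 24.5 × 1.262058 = 30.9204
newspaper: 22.6 × (3.06/2.56) = 22.6 × 1.195312 = 27.0141
Index = Σ wᵢ·(p₁ᵢ/p₀ᵢ) = 35.0943 + 10.8510 + 13.7669 + 30.9204 + 27.0141 = 117.6467

117.6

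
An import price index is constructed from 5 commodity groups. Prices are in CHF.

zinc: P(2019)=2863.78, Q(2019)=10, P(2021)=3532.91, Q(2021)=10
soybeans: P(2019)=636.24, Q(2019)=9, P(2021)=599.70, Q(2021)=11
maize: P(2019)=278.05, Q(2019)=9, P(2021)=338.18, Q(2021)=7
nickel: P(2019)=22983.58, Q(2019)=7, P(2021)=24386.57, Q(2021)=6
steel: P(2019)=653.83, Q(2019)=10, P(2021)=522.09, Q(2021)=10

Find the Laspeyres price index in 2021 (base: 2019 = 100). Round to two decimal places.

107.54

Laspeyres price index uses base-period quantities as weights.
ΣP(2021)·Q(2019) = 3532.91×10 + 599.70×9 + 338.18×9 + 24386.57×7 + 522.09×10 = 35329.1 + 5397.3 + 3043.62 + 170705.99 + 5220.9 = 219696.91
ΣP(2019)·Q(2019) = 2863.78×10 + 636.24×9 + 278.05×9 + 22983.58×7 + 653.83×10 = 28637.8 + 5726.16 + 2502.45 + 160885.06 + 6538.3 = 204289.77
Index = 219696.91 / 204289.77 × 100 = 107.5418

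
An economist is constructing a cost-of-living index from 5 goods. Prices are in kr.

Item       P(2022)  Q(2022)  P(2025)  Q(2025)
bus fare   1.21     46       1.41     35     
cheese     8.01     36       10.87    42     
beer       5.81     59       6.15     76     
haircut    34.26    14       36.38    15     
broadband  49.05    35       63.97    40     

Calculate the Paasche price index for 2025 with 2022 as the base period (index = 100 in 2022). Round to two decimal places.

Paasche price index uses current-period quantities as weights.
ΣP(2025)·Q(2025) = 1.41×35 + 10.87×42 + 6.15×76 + 36.38×15 + 63.97×40 = 49.35 + 456.54 + 467.4 + 545.7 + 2558.8 = 4077.79
ΣP(2022)·Q(2025) = 1.21×35 + 8.01×42 + 5.81×76 + 34.26×15 + 49.05×40 = 42.35 + 336.42 + 441.56 + 513.9 + 1962 = 3296.23
Index = 4077.79 / 3296.23 × 100 = 123.7107

123.71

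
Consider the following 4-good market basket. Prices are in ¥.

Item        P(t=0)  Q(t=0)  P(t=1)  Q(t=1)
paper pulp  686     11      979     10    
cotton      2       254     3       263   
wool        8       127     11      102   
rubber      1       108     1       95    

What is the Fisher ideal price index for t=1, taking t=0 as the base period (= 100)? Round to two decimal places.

142.10

Laspeyres component (base-period weights):
ΣP(t=1)Q(t=0) = 979×11 + 3×254 + 11×127 + 1×108 = 10769 + 762 + 1397 + 108 = 13036
ΣP(t=0)Q(t=0) = 686×11 + 2×254 + 8×127 + 1×108 = 7546 + 508 + 1016 + 108 = 9178
L = 13036 / 9178 × 100 = 142.0353
Paasche component (current-period weights):
ΣP(t=1)Q(t=1) = 979×10 + 3×263 + 11×102 + 1×95 = 9790 + 789 + 1122 + 95 = 11796
ΣP(t=0)Q(t=1) = 686×10 + 2×263 + 8×102 + 1×95 = 6860 + 526 + 816 + 95 = 8297
P = 11796 / 8297 × 100 = 142.1719
Fisher = √(L × P) = √(142.0353 × 142.1719) = 142.1036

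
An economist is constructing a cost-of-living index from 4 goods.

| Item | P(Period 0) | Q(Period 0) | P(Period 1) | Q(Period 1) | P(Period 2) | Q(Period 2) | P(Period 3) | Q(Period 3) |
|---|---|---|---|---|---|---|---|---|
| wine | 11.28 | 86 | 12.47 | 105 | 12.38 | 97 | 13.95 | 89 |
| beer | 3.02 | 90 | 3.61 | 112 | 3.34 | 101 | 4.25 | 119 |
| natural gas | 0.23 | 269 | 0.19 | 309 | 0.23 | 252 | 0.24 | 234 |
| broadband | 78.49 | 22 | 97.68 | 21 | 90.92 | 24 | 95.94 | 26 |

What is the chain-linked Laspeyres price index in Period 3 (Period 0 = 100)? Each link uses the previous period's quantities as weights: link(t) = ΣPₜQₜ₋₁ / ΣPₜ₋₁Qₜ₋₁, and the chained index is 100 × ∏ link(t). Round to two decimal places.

Link Period 0→Period 1:
ΣP(Period 1)Q(Period 0) = 12.47×86 + 3.61×90 + 0.19×269 + 97.68×22 = 1072.42 + 324.9 + 51.11 + 2148.96 = 3597.39
ΣP(Period 0)Q(Period 0) = 11.28×86 + 3.02×90 + 0.23×269 + 78.49×22 = 970.08 + 271.8 + 61.87 + 1726.78 = 3030.53
link = 3597.39/3030.53 = 1.187050
Link Period 1→Period 2:
ΣP(Period 2)Q(Period 1) = 12.38×105 + 3.34×112 + 0.23×309 + 90.92×21 = 1299.9 + 374.08 + 71.07 + 1909.32 = 3654.37
ΣP(Period 1)Q(Period 1) = 12.47×105 + 3.61×112 + 0.19×309 + 97.68×21 = 1309.35 + 404.32 + 58.71 + 2051.28 = 3823.66
link = 3654.37/3823.66 = 0.955726
Link Period 2→Period 3:
ΣP(Period 3)Q(Period 2) = 13.95×97 + 4.25×101 + 0.24×252 + 95.94×24 = 1353.15 + 429.25 + 60.48 + 2302.56 = 4145.44
ΣP(Period 2)Q(Period 2) = 12.38×97 + 3.34×101 + 0.23×252 + 90.92×24 = 1200.86 + 337.34 + 57.96 + 2182.08 = 3778.24
link = 4145.44/3778.24 = 1.097188
Chained index = 100 × 1.187050 × 0.955726 × 1.097188 = 124.4753

124.48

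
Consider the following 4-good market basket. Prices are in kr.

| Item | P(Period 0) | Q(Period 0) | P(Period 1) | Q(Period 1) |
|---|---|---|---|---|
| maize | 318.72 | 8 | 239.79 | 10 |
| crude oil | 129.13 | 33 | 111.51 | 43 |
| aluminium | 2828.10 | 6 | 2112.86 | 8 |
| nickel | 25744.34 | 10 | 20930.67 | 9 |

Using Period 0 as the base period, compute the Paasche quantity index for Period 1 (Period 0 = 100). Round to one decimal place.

Paasche quantity index uses current-period prices as weights.
ΣP(Period 1)·Q(Period 1) = 239.79×10 + 111.51×43 + 2112.86×8 + 20930.67×9 = 2397.9 + 4794.93 + 16902.88 + 188376.03 = 212471.74
ΣP(Period 1)·Q(Period 0) = 239.79×8 + 111.51×33 + 2112.86×6 + 20930.67×10 = 1918.32 + 3679.83 + 12677.16 + 209306.7 = 227582.01
Index = 212471.74 / 227582.01 × 100 = 93.3605

93.4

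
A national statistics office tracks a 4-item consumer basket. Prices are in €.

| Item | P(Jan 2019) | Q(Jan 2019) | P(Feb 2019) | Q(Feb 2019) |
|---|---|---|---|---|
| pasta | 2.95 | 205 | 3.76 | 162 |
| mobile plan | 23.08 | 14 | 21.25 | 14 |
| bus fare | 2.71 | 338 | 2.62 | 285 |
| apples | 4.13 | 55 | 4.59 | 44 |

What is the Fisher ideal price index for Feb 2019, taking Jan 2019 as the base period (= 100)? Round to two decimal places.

Laspeyres component (base-period weights):
ΣP(Feb 2019)Q(Jan 2019) = 3.76×205 + 21.25×14 + 2.62×338 + 4.59×55 = 770.8 + 297.5 + 885.56 + 252.45 = 2206.31
ΣP(Jan 2019)Q(Jan 2019) = 2.95×205 + 23.08×14 + 2.71×338 + 4.13×55 = 604.75 + 323.12 + 915.98 + 227.15 = 2071
L = 2206.31 / 2071 × 100 = 106.5336
Paasche component (current-period weights):
ΣP(Feb 2019)Q(Feb 2019) = 3.76×162 + 21.25×14 + 2.62×285 + 4.59×44 = 609.12 + 297.5 + 746.7 + 201.96 = 1855.28
ΣP(Jan 2019)Q(Feb 2019) = 2.95×162 + 23.08×14 + 2.71×285 + 4.13×44 = 477.9 + 323.12 + 772.35 + 181.72 = 1755.09
P = 1855.28 / 1755.09 × 100 = 105.7085
Fisher = √(L × P) = √(106.5336 × 105.7085) = 106.1202

106.12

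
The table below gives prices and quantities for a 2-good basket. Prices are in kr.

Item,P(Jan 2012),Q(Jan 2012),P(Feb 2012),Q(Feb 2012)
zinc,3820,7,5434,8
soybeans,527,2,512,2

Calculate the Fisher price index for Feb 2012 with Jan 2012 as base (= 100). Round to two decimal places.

Laspeyres component (base-period weights):
ΣP(Feb 2012)Q(Jan 2012) = 5434×7 + 512×2 = 38038 + 1024 = 39062
ΣP(Jan 2012)Q(Jan 2012) = 3820×7 + 527×2 = 26740 + 1054 = 27794
L = 39062 / 27794 × 100 = 140.5411
Paasche component (current-period weights):
ΣP(Feb 2012)Q(Feb 2012) = 5434×8 + 512×2 = 43472 + 1024 = 44496
ΣP(Jan 2012)Q(Feb 2012) = 3820×8 + 527×2 = 30560 + 1054 = 31614
P = 44496 / 31614 × 100 = 140.7478
Fisher = √(L × P) = √(140.5411 × 140.7478) = 140.6444

140.64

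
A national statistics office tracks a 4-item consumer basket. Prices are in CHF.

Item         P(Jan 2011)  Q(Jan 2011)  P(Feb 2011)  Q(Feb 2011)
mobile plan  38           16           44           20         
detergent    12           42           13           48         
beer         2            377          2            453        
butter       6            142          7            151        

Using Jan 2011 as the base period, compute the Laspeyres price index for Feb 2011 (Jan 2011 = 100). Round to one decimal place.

110.3

Laspeyres price index uses base-period quantities as weights.
ΣP(Feb 2011)·Q(Jan 2011) = 44×16 + 13×42 + 2×377 + 7×142 = 704 + 546 + 754 + 994 = 2998
ΣP(Jan 2011)·Q(Jan 2011) = 38×16 + 12×42 + 2×377 + 6×142 = 608 + 504 + 754 + 852 = 2718
Index = 2998 / 2718 × 100 = 110.3017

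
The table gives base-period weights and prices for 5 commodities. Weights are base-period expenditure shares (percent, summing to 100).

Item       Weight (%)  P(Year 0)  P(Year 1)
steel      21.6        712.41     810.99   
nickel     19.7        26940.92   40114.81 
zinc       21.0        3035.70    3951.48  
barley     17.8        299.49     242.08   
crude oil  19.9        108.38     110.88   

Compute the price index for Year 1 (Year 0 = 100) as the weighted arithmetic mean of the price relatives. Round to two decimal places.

steel: 21.6 × (810.99/712.41) = 21.6 × 1.138375 = 24.5889
nickel: 19.7 × (40114.81/26940.92) = 19.7 × 1.488992 = 29.3331
zinc: 21.0 × (3951.48/3035.70) = 21.0 × 1.301670 = 27.3351
barley: 17.8 × (242.08/299.49) = 17.8 × 0.808307 = 14.3879
crude oil: 19.9 × (110.88/108.38) = 19.9 × 1.023067 = 20.3590
Index = Σ wᵢ·(p₁ᵢ/p₀ᵢ) = 24.5889 + 29.3331 + 27.3351 + 14.3879 + 20.3590 = 116.0040

116.00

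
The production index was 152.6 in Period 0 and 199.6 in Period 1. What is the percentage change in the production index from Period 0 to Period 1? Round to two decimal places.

30.80%

Change = (199.6 − 152.6) / 152.6 × 100
       = 47.0 / 152.6 × 100 = 30.7995%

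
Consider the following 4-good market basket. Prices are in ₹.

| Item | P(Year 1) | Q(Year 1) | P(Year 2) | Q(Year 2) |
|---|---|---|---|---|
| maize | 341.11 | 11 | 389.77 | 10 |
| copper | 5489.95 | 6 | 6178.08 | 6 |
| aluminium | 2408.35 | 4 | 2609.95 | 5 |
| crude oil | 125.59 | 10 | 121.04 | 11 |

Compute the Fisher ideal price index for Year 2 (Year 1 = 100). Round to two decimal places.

Laspeyres component (base-period weights):
ΣP(Year 2)Q(Year 1) = 389.77×11 + 6178.08×6 + 2609.95×4 + 121.04×10 = 4287.47 + 37068.48 + 10439.8 + 1210.4 = 53006.15
ΣP(Year 1)Q(Year 1) = 341.11×11 + 5489.95×6 + 2408.35×4 + 125.59×10 = 3752.21 + 32939.7 + 9633.4 + 1255.9 = 47581.21
L = 53006.15 / 47581.21 × 100 = 111.4014
Paasche component (current-period weights):
ΣP(Year 2)Q(Year 2) = 389.77×10 + 6178.08×6 + 2609.95×5 + 121.04×11 = 3897.7 + 37068.48 + 13049.75 + 1331.44 = 55347.37
ΣP(Year 1)Q(Year 2) = 341.11×10 + 5489.95×6 + 2408.35×5 + 125.59×11 = 3411.1 + 32939.7 + 12041.75 + 1381.49 = 49774.04
P = 55347.37 / 49774.04 × 100 = 111.1973
Fisher = √(L × P) = √(111.4014 × 111.1973) = 111.2993

111.30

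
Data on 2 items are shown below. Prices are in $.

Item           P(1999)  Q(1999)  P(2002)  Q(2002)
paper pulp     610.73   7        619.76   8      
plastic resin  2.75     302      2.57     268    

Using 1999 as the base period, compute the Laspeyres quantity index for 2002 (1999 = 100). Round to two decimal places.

Laspeyres quantity index uses base-period prices as weights.
ΣP(1999)·Q(2002) = 610.73×8 + 2.75×268 = 4885.84 + 737 = 5622.84
ΣP(1999)·Q(1999) = 610.73×7 + 2.75×302 = 4275.11 + 830.5 = 5105.61
Index = 5622.84 / 5105.61 × 100 = 110.1306

110.13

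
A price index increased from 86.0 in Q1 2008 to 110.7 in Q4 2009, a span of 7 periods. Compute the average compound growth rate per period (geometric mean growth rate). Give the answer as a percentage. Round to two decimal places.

Growth factor = (110.7/86.0)^(1/7) = (1.287209)^(1/7) = 1.036726
Growth rate = 1.036726 − 1 = 0.036726 = 3.6726%

3.67%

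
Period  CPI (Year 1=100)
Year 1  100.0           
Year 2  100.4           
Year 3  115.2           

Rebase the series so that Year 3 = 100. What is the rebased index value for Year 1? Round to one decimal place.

Rebased(Year 1) = 100.0 / 115.2 × 100 = 86.8056

86.8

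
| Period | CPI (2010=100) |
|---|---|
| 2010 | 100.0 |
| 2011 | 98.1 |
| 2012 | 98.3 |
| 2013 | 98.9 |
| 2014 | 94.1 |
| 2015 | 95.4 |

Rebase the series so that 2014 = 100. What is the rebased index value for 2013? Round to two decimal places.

105.10

Rebased(2013) = 98.9 / 94.1 × 100 = 105.1010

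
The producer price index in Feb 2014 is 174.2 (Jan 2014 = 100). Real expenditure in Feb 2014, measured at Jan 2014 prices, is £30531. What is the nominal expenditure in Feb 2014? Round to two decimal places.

Nominal = Real × (Index/100) = 30531 × (174.2/100)
        = 30531 × 1.742 = 53185.0020

53185.00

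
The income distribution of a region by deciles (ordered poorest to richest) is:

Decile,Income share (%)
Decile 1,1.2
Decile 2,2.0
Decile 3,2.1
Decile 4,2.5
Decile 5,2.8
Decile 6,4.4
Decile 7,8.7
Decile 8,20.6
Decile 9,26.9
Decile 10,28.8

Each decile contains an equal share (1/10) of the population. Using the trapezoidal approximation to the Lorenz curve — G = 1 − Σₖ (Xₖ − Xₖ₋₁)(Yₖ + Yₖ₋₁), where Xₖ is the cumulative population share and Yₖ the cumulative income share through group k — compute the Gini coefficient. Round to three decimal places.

Cumulative income shares Yₖ: 0.0120, 0.0320, 0.0530, 0.0780, 0.1060, 0.1500, 0.2370, 0.4430, 0.7120, 1.0000
Σ (Xₖ−Xₖ₋₁)(Yₖ+Yₖ₋₁) = (1/10)(0.0120+0.0000) + (1/10)(0.0320+0.0120) + (1/10)(0.0530+0.0320) + (1/10)(0.0780+0.0530) + (1/10)(0.1060+0.0780) + (1/10)(0.1500+0.1060) + (1/10)(0.2370+0.1500) + (1/10)(0.4430+0.2370) + (1/10)(0.7120+0.4430) + (1/10)(1.0000+0.7120)
  = 0.0012 + 0.0044 + 0.0085 + 0.0131 + 0.0184 + 0.0256 + 0.0387 + 0.0680 + 0.1155 + 0.1712 = 0.4646
G = 1 − 0.4646 = 0.5354

0.535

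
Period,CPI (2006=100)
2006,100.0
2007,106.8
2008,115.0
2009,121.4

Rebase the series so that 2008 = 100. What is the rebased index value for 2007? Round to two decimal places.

Rebased(2007) = 106.8 / 115.0 × 100 = 92.8696

92.87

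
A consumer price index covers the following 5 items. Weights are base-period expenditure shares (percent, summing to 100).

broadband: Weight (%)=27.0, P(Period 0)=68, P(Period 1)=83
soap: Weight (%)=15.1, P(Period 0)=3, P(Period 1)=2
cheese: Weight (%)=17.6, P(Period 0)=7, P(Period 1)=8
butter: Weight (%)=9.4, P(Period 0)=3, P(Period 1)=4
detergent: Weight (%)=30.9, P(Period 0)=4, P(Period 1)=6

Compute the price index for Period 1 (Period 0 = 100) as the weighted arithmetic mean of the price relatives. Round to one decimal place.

122.0

broadband: 27.0 × (83/68) = 27.0 × 1.220588 = 32.9559
soap: 15.1 × (2/3) = 15.1 × 0.666667 = 10.0667
cheese: 17.6 × (8/7) = 17.6 × 1.142857 = 20.1143
butter: 9.4 × (4/3) = 9.4 × 1.333333 = 12.5333
detergent: 30.9 × (6/4) = 30.9 × 1.500000 = 46.3500
Index = Σ wᵢ·(p₁ᵢ/p₀ᵢ) = 32.9559 + 10.0667 + 20.1143 + 12.5333 + 46.3500 = 122.0202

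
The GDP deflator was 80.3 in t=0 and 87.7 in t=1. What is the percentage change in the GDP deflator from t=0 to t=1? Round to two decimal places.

Change = (87.7 − 80.3) / 80.3 × 100
       = 7.4 / 80.3 × 100 = 9.2154%

9.22%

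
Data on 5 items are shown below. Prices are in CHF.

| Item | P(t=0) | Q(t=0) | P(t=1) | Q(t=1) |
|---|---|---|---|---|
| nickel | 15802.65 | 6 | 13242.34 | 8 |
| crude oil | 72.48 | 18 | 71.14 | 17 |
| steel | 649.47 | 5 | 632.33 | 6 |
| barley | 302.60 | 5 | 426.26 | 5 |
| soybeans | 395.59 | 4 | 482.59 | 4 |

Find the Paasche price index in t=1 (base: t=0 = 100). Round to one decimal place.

Paasche price index uses current-period quantities as weights.
ΣP(t=1)·Q(t=1) = 13242.34×8 + 71.14×17 + 632.33×6 + 426.26×5 + 482.59×4 = 105938.72 + 1209.38 + 3793.98 + 2131.3 + 1930.36 = 115003.74
ΣP(t=0)·Q(t=1) = 15802.65×8 + 72.48×17 + 649.47×6 + 302.60×5 + 395.59×4 = 126421.2 + 1232.16 + 3896.82 + 1513 + 1582.36 = 134645.54
Index = 115003.74 / 134645.54 × 100 = 85.4122

85.4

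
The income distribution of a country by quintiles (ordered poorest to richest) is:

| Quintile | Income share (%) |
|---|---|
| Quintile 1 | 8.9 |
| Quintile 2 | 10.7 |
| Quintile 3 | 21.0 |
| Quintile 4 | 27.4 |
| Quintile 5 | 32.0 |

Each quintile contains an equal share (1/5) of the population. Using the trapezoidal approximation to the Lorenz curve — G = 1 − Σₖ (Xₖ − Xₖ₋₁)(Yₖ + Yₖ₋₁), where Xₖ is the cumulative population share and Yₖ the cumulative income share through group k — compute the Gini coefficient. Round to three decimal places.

Cumulative income shares Yₖ: 0.0890, 0.1960, 0.4060, 0.6800, 1.0000
Σ (Xₖ−Xₖ₋₁)(Yₖ+Yₖ₋₁) = (1/5)(0.0890+0.0000) + (1/5)(0.1960+0.0890) + (1/5)(0.4060+0.1960) + (1/5)(0.6800+0.4060) + (1/5)(1.0000+0.6800)
  = 0.0178 + 0.0570 + 0.1204 + 0.2172 + 0.3360 = 0.7484
G = 1 − 0.7484 = 0.2516

0.252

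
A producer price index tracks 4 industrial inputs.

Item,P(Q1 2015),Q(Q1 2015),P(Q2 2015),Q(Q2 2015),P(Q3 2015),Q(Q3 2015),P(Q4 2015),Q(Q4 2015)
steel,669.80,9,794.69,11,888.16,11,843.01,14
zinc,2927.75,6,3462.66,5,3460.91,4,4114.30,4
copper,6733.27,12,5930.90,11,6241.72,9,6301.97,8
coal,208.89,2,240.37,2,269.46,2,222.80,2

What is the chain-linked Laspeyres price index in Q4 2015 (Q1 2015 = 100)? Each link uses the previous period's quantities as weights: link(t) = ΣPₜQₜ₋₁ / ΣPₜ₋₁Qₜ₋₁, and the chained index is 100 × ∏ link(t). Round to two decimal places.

102.85

Link Q1 2015→Q2 2015:
ΣP(Q2 2015)Q(Q1 2015) = 794.69×9 + 3462.66×6 + 5930.90×12 + 240.37×2 = 7152.21 + 20775.96 + 71170.8 + 480.74 = 99579.71
ΣP(Q1 2015)Q(Q1 2015) = 669.80×9 + 2927.75×6 + 6733.27×12 + 208.89×2 = 6028.2 + 17566.5 + 80799.24 + 417.78 = 104811.72
link = 99579.71/104811.72 = 0.950082
Link Q2 2015→Q3 2015:
ΣP(Q3 2015)Q(Q2 2015) = 888.16×11 + 3460.91×5 + 6241.72×11 + 269.46×2 = 9769.76 + 17304.55 + 68658.92 + 538.92 = 96272.15
ΣP(Q2 2015)Q(Q2 2015) = 794.69×11 + 3462.66×5 + 5930.90×11 + 240.37×2 = 8741.59 + 17313.3 + 65239.9 + 480.74 = 91775.53
link = 96272.15/91775.53 = 1.048996
Link Q3 2015→Q4 2015:
ΣP(Q4 2015)Q(Q3 2015) = 843.01×11 + 4114.30×4 + 6301.97×9 + 222.80×2 = 9273.11 + 16457.2 + 56717.73 + 445.6 = 82893.64
ΣP(Q3 2015)Q(Q3 2015) = 888.16×11 + 3460.91×4 + 6241.72×9 + 269.46×2 = 9769.76 + 13843.64 + 56175.48 + 538.92 = 80327.8
link = 82893.64/80327.8 = 1.031942
Chained index = 100 × 0.950082 × 1.048996 × 1.031942 = 102.8466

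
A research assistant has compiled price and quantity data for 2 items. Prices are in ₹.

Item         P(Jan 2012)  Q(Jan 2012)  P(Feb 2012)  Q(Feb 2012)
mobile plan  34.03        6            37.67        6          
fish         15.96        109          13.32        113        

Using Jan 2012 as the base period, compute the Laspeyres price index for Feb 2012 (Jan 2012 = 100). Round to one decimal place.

Laspeyres price index uses base-period quantities as weights.
ΣP(Feb 2012)·Q(Jan 2012) = 37.67×6 + 13.32×109 = 226.02 + 1451.88 = 1677.9
ΣP(Jan 2012)·Q(Jan 2012) = 34.03×6 + 15.96×109 = 204.18 + 1739.64 = 1943.82
Index = 1677.9 / 1943.82 × 100 = 86.3197

86.3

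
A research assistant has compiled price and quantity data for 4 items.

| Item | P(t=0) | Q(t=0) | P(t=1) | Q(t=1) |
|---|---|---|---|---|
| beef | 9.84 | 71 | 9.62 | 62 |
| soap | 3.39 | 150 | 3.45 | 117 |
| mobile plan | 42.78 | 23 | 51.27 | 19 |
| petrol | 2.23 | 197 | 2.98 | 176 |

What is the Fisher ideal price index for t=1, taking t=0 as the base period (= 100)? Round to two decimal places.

112.87

Laspeyres component (base-period weights):
ΣP(t=1)Q(t=0) = 9.62×71 + 3.45×150 + 51.27×23 + 2.98×197 = 683.02 + 517.5 + 1179.21 + 587.06 = 2966.79
ΣP(t=0)Q(t=0) = 9.84×71 + 3.39×150 + 42.78×23 + 2.23×197 = 698.64 + 508.5 + 983.94 + 439.31 = 2630.39
L = 2966.79 / 2630.39 × 100 = 112.7890
Paasche component (current-period weights):
ΣP(t=1)Q(t=1) = 9.62×62 + 3.45×117 + 51.27×19 + 2.98×176 = 596.44 + 403.65 + 974.13 + 524.48 = 2498.7
ΣP(t=0)Q(t=1) = 9.84×62 + 3.39×117 + 42.78×19 + 2.23×176 = 610.08 + 396.63 + 812.82 + 392.48 = 2212.01
P = 2498.7 / 2212.01 × 100 = 112.9606
Fisher = √(L × P) = √(112.7890 × 112.9606) = 112.8748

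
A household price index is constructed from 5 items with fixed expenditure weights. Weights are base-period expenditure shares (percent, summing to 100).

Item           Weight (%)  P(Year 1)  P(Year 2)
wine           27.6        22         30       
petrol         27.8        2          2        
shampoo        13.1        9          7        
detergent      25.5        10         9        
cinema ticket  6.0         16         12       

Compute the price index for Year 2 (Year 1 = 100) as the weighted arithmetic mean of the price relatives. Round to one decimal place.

103.1

wine: 27.6 × (30/22) = 27.6 × 1.363636 = 37.6364
petrol: 27.8 × (2/2) = 27.8 × 1.000000 = 27.8000
shampoo: 13.1 × (7/9) = 13.1 × 0.777778 = 10.1889
detergent: 25.5 × (9/10) = 25.5 × 0.900000 = 22.9500
cinema ticket: 6.0 × (12/16) = 6.0 × 0.750000 = 4.5000
Index = Σ wᵢ·(p₁ᵢ/p₀ᵢ) = 37.6364 + 27.8000 + 10.1889 + 22.9500 + 4.5000 = 103.0753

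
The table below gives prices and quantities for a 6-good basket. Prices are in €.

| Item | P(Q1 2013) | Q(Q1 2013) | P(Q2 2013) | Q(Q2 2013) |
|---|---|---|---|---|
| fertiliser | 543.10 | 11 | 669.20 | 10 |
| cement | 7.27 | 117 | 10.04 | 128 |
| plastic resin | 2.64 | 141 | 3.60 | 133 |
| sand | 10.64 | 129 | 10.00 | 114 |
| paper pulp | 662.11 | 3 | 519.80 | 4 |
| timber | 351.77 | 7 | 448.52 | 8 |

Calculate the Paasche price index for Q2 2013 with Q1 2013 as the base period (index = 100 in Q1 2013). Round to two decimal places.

114.01

Paasche price index uses current-period quantities as weights.
ΣP(Q2 2013)·Q(Q2 2013) = 669.20×10 + 10.04×128 + 3.60×133 + 10.00×114 + 519.80×4 + 448.52×8 = 6692 + 1285.12 + 478.8 + 1140 + 2079.2 + 3588.16 = 15263.28
ΣP(Q1 2013)·Q(Q2 2013) = 543.10×10 + 7.27×128 + 2.64×133 + 10.64×114 + 662.11×4 + 351.77×8 = 5431 + 930.56 + 351.12 + 1212.96 + 2648.44 + 2814.16 = 13388.24
Index = 15263.28 / 13388.24 × 100 = 114.0051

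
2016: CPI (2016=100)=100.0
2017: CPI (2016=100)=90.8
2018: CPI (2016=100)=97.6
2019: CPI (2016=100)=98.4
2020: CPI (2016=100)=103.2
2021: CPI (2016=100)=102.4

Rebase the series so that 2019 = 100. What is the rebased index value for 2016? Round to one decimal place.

Rebased(2016) = 100.0 / 98.4 × 100 = 101.6260

101.6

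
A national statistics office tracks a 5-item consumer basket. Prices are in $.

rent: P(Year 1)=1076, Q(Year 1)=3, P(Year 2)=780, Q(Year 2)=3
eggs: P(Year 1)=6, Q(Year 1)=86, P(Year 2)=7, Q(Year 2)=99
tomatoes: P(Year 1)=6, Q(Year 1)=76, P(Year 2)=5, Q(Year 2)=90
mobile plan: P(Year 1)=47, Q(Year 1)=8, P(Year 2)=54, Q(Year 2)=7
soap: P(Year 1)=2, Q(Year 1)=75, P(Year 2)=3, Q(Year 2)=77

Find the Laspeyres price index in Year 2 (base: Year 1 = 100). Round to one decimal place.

84.2

Laspeyres price index uses base-period quantities as weights.
ΣP(Year 2)·Q(Year 1) = 780×3 + 7×86 + 5×76 + 54×8 + 3×75 = 2340 + 602 + 380 + 432 + 225 = 3979
ΣP(Year 1)·Q(Year 1) = 1076×3 + 6×86 + 6×76 + 47×8 + 2×75 = 3228 + 516 + 456 + 376 + 150 = 4726
Index = 3979 / 4726 × 100 = 84.1938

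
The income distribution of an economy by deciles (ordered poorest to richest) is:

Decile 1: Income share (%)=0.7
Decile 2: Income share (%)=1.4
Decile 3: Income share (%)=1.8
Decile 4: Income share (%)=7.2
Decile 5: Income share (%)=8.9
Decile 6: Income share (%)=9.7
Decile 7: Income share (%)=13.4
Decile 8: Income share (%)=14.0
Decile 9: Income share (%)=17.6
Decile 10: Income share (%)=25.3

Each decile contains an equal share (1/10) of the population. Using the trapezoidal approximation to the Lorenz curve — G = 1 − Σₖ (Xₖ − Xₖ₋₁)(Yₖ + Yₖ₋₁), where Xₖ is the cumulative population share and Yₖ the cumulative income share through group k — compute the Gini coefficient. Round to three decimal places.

0.415

Cumulative income shares Yₖ: 0.0070, 0.0210, 0.0390, 0.1110, 0.2000, 0.2970, 0.4310, 0.5710, 0.7470, 1.0000
Σ (Xₖ−Xₖ₋₁)(Yₖ+Yₖ₋₁) = (1/10)(0.0070+0.0000) + (1/10)(0.0210+0.0070) + (1/10)(0.0390+0.0210) + (1/10)(0.1110+0.0390) + (1/10)(0.2000+0.1110) + (1/10)(0.2970+0.2000) + (1/10)(0.4310+0.2970) + (1/10)(0.5710+0.4310) + (1/10)(0.7470+0.5710) + (1/10)(1.0000+0.7470)
  = 0.0007 + 0.0028 + 0.0060 + 0.0150 + 0.0311 + 0.0497 + 0.0728 + 0.1002 + 0.1318 + 0.1747 = 0.5848
G = 1 − 0.5848 = 0.4152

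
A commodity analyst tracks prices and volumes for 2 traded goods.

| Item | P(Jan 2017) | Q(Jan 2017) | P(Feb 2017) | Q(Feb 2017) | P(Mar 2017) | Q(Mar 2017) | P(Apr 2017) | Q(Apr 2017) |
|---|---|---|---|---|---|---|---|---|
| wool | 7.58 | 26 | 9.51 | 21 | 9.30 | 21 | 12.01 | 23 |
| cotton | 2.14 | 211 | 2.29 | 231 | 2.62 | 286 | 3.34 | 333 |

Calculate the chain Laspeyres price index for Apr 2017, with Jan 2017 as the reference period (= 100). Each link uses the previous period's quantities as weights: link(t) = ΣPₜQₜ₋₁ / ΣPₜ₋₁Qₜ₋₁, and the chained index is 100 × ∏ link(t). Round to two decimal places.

Link Jan 2017→Feb 2017:
ΣP(Feb 2017)Q(Jan 2017) = 9.51×26 + 2.29×211 = 247.26 + 483.19 = 730.45
ΣP(Jan 2017)Q(Jan 2017) = 7.58×26 + 2.14×211 = 197.08 + 451.54 = 648.62
link = 730.45/648.62 = 1.126160
Link Feb 2017→Mar 2017:
ΣP(Mar 2017)Q(Feb 2017) = 9.30×21 + 2.62×231 = 195.3 + 605.22 = 800.52
ΣP(Feb 2017)Q(Feb 2017) = 9.51×21 + 2.29×231 = 199.71 + 528.99 = 728.7
link = 800.52/728.7 = 1.098559
Link Mar 2017→Apr 2017:
ΣP(Apr 2017)Q(Mar 2017) = 12.01×21 + 3.34×286 = 252.21 + 955.24 = 1207.45
ΣP(Mar 2017)Q(Mar 2017) = 9.30×21 + 2.62×286 = 195.3 + 749.32 = 944.62
link = 1207.45/944.62 = 1.278239
Chained index = 100 × 1.126160 × 1.098559 × 1.278239 = 158.1378

158.14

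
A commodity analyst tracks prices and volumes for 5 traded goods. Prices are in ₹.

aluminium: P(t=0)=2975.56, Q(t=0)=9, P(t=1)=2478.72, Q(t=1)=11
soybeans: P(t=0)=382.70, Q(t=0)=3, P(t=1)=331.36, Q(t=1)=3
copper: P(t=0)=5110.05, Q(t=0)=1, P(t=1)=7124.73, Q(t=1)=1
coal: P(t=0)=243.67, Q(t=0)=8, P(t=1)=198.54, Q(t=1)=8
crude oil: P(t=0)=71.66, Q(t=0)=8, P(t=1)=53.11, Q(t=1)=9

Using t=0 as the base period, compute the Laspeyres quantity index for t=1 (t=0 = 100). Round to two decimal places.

116.94

Laspeyres quantity index uses base-period prices as weights.
ΣP(t=0)·Q(t=1) = 2975.56×11 + 382.70×3 + 5110.05×1 + 243.67×8 + 71.66×9 = 32731.16 + 1148.1 + 5110.05 + 1949.36 + 644.94 = 41583.61
ΣP(t=0)·Q(t=0) = 2975.56×9 + 382.70×3 + 5110.05×1 + 243.67×8 + 71.66×8 = 26780.04 + 1148.1 + 5110.05 + 1949.36 + 573.28 = 35560.83
Index = 41583.61 / 35560.83 × 100 = 116.9366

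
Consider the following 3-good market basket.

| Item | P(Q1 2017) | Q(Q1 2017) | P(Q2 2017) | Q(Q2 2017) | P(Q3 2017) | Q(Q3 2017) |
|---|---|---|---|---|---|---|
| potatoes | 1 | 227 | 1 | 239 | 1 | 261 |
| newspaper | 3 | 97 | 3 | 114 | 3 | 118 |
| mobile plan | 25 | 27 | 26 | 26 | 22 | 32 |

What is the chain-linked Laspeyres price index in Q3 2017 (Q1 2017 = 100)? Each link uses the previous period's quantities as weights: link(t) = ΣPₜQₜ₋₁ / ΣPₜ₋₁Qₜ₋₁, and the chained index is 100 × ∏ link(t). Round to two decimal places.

93.80

Link Q1 2017→Q2 2017:
ΣP(Q2 2017)Q(Q1 2017) = 1×227 + 3×97 + 26×27 = 227 + 291 + 702 = 1220
ΣP(Q1 2017)Q(Q1 2017) = 1×227 + 3×97 + 25×27 = 227 + 291 + 675 = 1193
link = 1220/1193 = 1.022632
Link Q2 2017→Q3 2017:
ΣP(Q3 2017)Q(Q2 2017) = 1×239 + 3×114 + 22×26 = 239 + 342 + 572 = 1153
ΣP(Q2 2017)Q(Q2 2017) = 1×239 + 3×114 + 26×26 = 239 + 342 + 676 = 1257
link = 1153/1257 = 0.917263
Chained index = 100 × 1.022632 × 0.917263 = 93.8023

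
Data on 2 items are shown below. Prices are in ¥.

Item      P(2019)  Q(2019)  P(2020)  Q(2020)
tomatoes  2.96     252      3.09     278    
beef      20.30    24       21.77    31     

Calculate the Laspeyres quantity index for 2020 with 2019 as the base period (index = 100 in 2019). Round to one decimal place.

Laspeyres quantity index uses base-period prices as weights.
ΣP(2019)·Q(2020) = 2.96×278 + 20.30×31 = 822.88 + 629.3 = 1452.18
ΣP(2019)·Q(2019) = 2.96×252 + 20.30×24 = 745.92 + 487.2 = 1233.12
Index = 1452.18 / 1233.12 × 100 = 117.7647

117.8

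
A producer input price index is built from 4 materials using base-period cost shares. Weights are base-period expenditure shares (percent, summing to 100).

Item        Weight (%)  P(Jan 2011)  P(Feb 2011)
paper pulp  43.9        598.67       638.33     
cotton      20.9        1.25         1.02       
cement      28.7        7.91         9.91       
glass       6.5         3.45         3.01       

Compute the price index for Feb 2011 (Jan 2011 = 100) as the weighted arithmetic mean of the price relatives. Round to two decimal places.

105.49

paper pulp: 43.9 × (638.33/598.67) = 43.9 × 1.066247 = 46.8082
cotton: 20.9 × (1.02/1.25) = 20.9 × 0.816000 = 17.0544
cement: 28.7 × (9.91/7.91) = 28.7 × 1.252845 = 35.9566
glass: 6.5 × (3.01/3.45) = 6.5 × 0.872464 = 5.6710
Index = Σ wᵢ·(p₁ᵢ/p₀ᵢ) = 46.8082 + 17.0544 + 35.9566 + 5.6710 = 105.4903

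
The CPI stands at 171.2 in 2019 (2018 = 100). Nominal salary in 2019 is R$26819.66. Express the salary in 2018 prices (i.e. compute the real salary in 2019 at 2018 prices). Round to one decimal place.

Real = Nominal ÷ (Index/100) = 26819.66 ÷ (171.2/100)
     = 26819.66 ÷ 1.712 = 15665.6893

15665.7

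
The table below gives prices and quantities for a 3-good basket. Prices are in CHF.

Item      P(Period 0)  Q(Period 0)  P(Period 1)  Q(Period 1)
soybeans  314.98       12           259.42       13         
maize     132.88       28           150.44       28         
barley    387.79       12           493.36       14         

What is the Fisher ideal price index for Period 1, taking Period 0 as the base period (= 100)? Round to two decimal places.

109.20

Laspeyres component (base-period weights):
ΣP(Period 1)Q(Period 0) = 259.42×12 + 150.44×28 + 493.36×12 = 3113.04 + 4212.32 + 5920.32 = 13245.68
ΣP(Period 0)Q(Period 0) = 314.98×12 + 132.88×28 + 387.79×12 = 3779.76 + 3720.64 + 4653.48 = 12153.88
L = 13245.68 / 12153.88 × 100 = 108.9831
Paasche component (current-period weights):
ΣP(Period 1)Q(Period 1) = 259.42×13 + 150.44×28 + 493.36×14 = 3372.46 + 4212.32 + 6907.04 = 14491.82
ΣP(Period 0)Q(Period 1) = 314.98×13 + 132.88×28 + 387.79×14 = 4094.74 + 3720.64 + 5429.06 = 13244.44
P = 14491.82 / 13244.44 × 100 = 109.4181
Fisher = √(L × P) = √(108.9831 × 109.4181) = 109.2004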